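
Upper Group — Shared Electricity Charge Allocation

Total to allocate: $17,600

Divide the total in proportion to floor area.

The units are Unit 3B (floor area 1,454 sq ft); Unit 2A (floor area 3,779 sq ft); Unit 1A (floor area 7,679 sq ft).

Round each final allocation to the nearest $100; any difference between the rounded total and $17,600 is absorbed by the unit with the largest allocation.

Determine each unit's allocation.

Unit 3B: $2,000 · Unit 2A: $5,200 · Unit 1A: $10,400

Sum of floor area: 12,912.
Pro-rata amounts: Unit 3B 1,454/12,912 × $17,600 = 1,981.91; Unit 2A 3,779/12,912 × $17,600 = 5,151.05; Unit 1A 7,679/12,912 × $17,600 = 10,467.04.
At nearest $100: Unit 3B $2,000; Unit 2A $5,200; Unit 1A $10,500. Sum = $17,700.
Difference $17,600 − $17,700 = −$100 applied to largest allocation (Unit 1A): Unit 1A becomes $10,400.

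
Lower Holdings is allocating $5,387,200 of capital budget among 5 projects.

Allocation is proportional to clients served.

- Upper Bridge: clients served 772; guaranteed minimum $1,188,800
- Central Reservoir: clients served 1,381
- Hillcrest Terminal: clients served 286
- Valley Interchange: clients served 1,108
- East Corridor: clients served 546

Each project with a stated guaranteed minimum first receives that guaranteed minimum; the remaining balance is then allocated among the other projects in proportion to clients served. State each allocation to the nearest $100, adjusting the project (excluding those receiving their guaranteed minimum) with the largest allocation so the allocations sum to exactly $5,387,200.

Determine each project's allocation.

Upper Bridge: $1,188,800; Central Reservoir: $1,745,800; Hillcrest Terminal: $361,600; Valley Interchange: $1,400,700; East Corridor: $690,300

Fund the minimums — Upper Bridge $1,188,800. Remaining pool $4,198,400.
Remaining pool split over remaining clients served 3,321: Central Reservoir 1,745,856.79 → $1,745,900; Hillcrest Terminal 361,560.49 → $361,600; Valley Interchange 1,400,730.86 → $1,400,700; East Corridor 690,251.85 → $690,300.
Rounding difference −$100 applied to Central Reservoir → $1,745,800.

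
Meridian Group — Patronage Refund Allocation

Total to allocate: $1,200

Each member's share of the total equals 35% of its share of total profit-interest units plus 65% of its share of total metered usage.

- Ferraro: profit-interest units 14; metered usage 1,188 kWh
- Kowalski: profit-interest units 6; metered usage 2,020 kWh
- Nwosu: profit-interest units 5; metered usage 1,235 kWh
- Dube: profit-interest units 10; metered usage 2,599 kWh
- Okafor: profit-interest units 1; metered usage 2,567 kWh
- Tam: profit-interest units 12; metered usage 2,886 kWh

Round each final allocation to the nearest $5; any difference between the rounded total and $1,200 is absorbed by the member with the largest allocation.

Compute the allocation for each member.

Profit-interest units total 48; metered usage total 12,495.
Combined weights (35% profit-interest units + 65% metered usage): Ferraro 0.1639; Kowalski 0.1488; Nwosu 0.1007; Dube 0.2081; Okafor 0.1408; Tam 0.2376.
Raw shares: Ferraro 196.66; Kowalski 178.60; Nwosu 120.84; Dube 249.74; Okafor 168.99; Tam 285.16.
Rounded to nearest $5: Ferraro $195; Kowalski $180; Nwosu $120; Dube $250; Okafor $170; Tam $285. Sum = $1,200.
No rounding difference to absorb.

Ferraro: $195 · Kowalski: $180 · Nwosu: $120 · Dube: $250 · Okafor: $170 · Tam: $285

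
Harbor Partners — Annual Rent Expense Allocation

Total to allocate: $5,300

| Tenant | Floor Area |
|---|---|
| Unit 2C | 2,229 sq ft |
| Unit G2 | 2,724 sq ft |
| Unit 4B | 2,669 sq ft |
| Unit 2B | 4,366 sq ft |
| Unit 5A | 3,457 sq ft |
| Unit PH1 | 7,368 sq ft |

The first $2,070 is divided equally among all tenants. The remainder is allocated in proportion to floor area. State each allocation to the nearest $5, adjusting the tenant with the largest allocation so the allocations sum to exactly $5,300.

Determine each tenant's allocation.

Unit 2C: $660; Unit G2: $730; Unit 4B: $725; Unit 2B: $965; Unit 5A: $835; Unit PH1: $1,385

$2,070 shared equally gives $345 per tenant.
Remainder $3,230 by floor area (total 22,813): Unit 2C 315.60 → $315; Unit G2 385.68 → $385; Unit 4B 377.89 → $380; Unit 2B 618.16 → $620; Unit 5A 489.46 → $490; Unit PH1 1,043.21 → $1,045.
Rounding difference −$5 on remainder applied to Unit PH1.
Totals: Unit 2C $345 + $315 = $660; Unit G2 $345 + $385 = $730; Unit 4B $345 + $380 = $725; Unit 2B $345 + $620 = $965; Unit 5A $345 + $490 = $835; Unit PH1 $345 + $1,040 = $1,385.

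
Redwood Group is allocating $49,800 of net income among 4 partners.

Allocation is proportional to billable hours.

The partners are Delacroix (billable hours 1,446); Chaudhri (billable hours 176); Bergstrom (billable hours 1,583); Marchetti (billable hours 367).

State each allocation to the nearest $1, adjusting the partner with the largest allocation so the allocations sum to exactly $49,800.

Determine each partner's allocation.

Sum of billable hours: 3,572.
Proportional shares: Delacroix 1,446/3,572 × $49,800 = 20,159.80; Chaudhri 176/3,572 × $49,800 = 2,453.75; Bergstrom 1,583/3,572 × $49,800 = 22,069.82; Marchetti 367/3,572 × $49,800 = 5,116.63.
After rounding ($1): Delacroix $20,160; Chaudhri $2,454; Bergstrom $22,070; Marchetti $5,117. Sum = $49,801.
Difference $49,800 − $49,801 = −$1 applied to largest allocation (Bergstrom): Bergstrom becomes $22,069.

Delacroix: $20,160 | Chaudhri: $2,454 | Bergstrom: $22,069 | Marchetti: $5,117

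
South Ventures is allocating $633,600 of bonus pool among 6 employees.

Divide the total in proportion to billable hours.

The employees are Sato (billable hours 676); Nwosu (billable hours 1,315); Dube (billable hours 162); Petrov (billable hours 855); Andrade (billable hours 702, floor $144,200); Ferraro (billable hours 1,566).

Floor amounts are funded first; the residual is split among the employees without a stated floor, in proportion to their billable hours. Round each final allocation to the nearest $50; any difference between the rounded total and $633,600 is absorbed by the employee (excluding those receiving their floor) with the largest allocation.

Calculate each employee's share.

Sato: $72,350 · Nwosu: $140,700 · Dube: $17,350 · Petrov: $91,500 · Andrade: $144,200 · Ferraro: $167,500

Fund the minimums — Andrade $144,200. Residual $489,400.
Residual split over remaining billable hours 4,574: Sato 72,329.34 → $72,350; Nwosu 140,699.83 → $140,700; Dube 17,333.36 → $17,350; Petrov 91,481.64 → $91,500; Ferraro 167,555.84 → $167,550.
Rounding difference −$50 applied to Ferraro → $167,500.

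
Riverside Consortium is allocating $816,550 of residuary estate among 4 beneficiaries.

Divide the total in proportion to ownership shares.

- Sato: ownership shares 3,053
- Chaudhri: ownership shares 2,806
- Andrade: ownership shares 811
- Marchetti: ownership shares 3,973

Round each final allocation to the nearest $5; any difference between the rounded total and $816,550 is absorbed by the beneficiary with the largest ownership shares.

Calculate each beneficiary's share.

Sum of ownership shares: 10,643.
Raw shares: Sato 3,053/10,643 × $816,550 = 234,231.62; Chaudhri 2,806/10,643 × $816,550 = 215,281.34; Andrade 811/10,643 × $816,550 = 62,221.37; Marchetti 3,973/10,643 × $816,550 = 304,815.67.
After rounding ($5): Sato $234,230; Chaudhri $215,280; Andrade $62,220; Marchetti $304,815. Sum = $816,545.
Difference $816,550 − $816,545 = +$5 applied to largest ownership shares (Marchetti): Marchetti becomes $304,820.

Sato: $234,230 · Chaudhri: $215,280 · Andrade: $62,220 · Marchetti: $304,820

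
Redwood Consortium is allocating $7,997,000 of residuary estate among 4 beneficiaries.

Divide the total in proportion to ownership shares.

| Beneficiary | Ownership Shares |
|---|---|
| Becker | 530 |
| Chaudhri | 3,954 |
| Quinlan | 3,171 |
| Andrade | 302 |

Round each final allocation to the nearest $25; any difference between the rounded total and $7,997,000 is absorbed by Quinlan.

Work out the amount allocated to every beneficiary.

Combined ownership shares = 7,957.
Unrounded shares: Becker 530/7,957 × $7,997,000 = 532,664.32; Chaudhri 3,954/7,957 × $7,997,000 = 3,973,876.84; Quinlan 3,171/7,957 × $7,997,000 = 3,186,940.68; Andrade 302/7,957 × $7,997,000 = 303,518.16.
After rounding ($25): Becker $532,675; Chaudhri $3,973,875; Quinlan $3,186,950; Andrade $303,525. Sum = $7,997,025.
Difference $7,997,000 − $7,997,025 = −$25 applied to Quinlan: Quinlan becomes $3,186,925.

Becker: $532,675 · Chaudhri: $3,973,875 · Quinlan: $3,186,925 · Andrade: $303,525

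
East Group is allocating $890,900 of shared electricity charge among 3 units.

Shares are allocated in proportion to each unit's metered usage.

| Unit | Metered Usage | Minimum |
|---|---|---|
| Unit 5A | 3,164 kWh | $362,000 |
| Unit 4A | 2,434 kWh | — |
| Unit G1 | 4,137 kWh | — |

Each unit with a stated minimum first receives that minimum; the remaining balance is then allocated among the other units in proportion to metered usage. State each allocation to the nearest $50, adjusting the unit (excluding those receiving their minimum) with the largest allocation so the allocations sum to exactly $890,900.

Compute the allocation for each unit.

Unit 5A: $362,000 · Unit 4A: $195,900 · Unit G1: $333,000

Guaranteed amounts: Unit 5A $362,000. Balance $528,900.
Balance split over remaining metered usage 6,571: Unit 4A 195,912.74 → $195,900; Unit G1 332,987.26 → $333,000.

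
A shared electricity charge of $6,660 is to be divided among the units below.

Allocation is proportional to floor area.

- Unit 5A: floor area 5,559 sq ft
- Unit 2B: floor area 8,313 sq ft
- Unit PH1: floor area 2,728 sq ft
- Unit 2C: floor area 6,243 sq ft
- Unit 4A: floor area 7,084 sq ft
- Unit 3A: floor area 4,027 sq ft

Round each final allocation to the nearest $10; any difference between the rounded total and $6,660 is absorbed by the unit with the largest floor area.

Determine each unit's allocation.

Sum of floor area: 5,559 + 8,313 + 2,728 + 6,243 + 7,084 + 4,027 = 33,954.
Pro-rata amounts: Unit 5A 1,090.39; Unit 2B 1,630.58; Unit PH1 535.09; Unit 2C 1,224.55; Unit 4A 1,389.51; Unit 3A 789.89.
Rounded to nearest $10: Unit 5A $1,090; Unit 2B $1,630; Unit PH1 $540; Unit 2C $1,220; Unit 4A $1,390; Unit 3A $790. Sum = $6,660.
Rounded total matches; no reconciliation needed.

Unit 5A: $1,090 | Unit 2B: $1,630 | Unit PH1: $540 | Unit 2C: $1,220 | Unit 4A: $1,390 | Unit 3A: $790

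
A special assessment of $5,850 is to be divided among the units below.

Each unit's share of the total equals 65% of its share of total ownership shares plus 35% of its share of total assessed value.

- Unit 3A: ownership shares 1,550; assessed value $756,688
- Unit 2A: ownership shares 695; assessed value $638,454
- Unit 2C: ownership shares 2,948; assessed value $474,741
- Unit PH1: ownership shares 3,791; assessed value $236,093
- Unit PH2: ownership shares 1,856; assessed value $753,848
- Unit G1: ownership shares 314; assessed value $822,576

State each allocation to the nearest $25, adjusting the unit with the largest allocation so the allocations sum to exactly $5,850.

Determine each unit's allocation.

Ownership shares total 11,154; assessed value total 3,682,400.
Combined weights (65% ownership shares + 35% assessed value): Unit 3A 0.1622; Unit 2A 0.1012; Unit 2C 0.2169; Unit PH1 0.2434; Unit PH2 0.1798; Unit G1 0.0965.
Raw shares: Unit 3A 949.15; Unit 2A 591.93; Unit 2C 1,268.97; Unit PH1 1,423.66; Unit PH2 1,051.88; Unit G1 564.42.
At nearest $25: Unit 3A $950; Unit 2A $600; Unit 2C $1,275; Unit PH1 $1,425; Unit PH2 $1,050; Unit G1 $575. Sum = $5,875.
Difference $5,850 − $5,875 = −$25 applied to largest allocation (Unit PH1): Unit PH1 becomes $1,400.

Unit 3A: $950 | Unit 2A: $600 | Unit 2C: $1,275 | Unit PH1: $1,400 | Unit PH2: $1,050 | Unit G1: $575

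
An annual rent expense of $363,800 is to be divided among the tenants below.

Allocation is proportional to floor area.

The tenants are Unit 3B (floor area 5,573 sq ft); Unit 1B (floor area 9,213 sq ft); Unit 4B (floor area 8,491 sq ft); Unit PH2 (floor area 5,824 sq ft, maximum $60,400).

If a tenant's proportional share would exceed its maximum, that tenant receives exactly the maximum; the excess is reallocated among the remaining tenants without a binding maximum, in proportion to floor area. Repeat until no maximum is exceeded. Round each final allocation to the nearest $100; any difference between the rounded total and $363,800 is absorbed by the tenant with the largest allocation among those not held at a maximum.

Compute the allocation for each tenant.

Sum of floor area: 29,101.
Proportional shares (ignoring caps): Unit 3B 69,669.68; Unit 1B 115,174.37; Unit 4B 106,148.44; Unit PH2 72,807.50.
Capped: Unit PH2 ($60,400); remaining pool $303,400 reallocated over remaining floor area 23,277.
Shares after redistribution: Unit 3B 72,640.30 → $72,600; Unit 1B 120,085.24 → $120,100; Unit 4B 110,674.46 → $110,700.

Unit 3B: $72,600 · Unit 1B: $120,100 · Unit 4B: $110,700 · Unit PH2: $60,400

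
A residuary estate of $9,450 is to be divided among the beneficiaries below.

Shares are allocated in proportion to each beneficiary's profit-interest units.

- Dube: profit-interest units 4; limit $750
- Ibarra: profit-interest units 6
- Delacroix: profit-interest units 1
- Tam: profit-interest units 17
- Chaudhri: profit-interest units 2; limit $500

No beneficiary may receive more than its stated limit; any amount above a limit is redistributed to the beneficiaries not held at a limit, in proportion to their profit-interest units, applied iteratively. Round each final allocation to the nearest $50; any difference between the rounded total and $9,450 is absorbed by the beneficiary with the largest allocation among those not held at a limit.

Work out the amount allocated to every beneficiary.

Profit-interest units total: 30.
Proportional shares (ignoring caps): Dube 1,260.00; Ibarra 1,890.00; Delacroix 315.00; Tam 5,355.00; Chaudhri 630.00.
Capped: Dube ($750), Chaudhri ($500); balance $8,200 reallocated over remaining profit-interest units 24.
Redistributed shares: Ibarra 2,050.00 → $2,050; Delacroix 341.67 → $350; Tam 5,808.33 → $5,800.

Dube: $750 · Ibarra: $2,050 · Delacroix: $350 · Tam: $5,800 · Chaudhri: $500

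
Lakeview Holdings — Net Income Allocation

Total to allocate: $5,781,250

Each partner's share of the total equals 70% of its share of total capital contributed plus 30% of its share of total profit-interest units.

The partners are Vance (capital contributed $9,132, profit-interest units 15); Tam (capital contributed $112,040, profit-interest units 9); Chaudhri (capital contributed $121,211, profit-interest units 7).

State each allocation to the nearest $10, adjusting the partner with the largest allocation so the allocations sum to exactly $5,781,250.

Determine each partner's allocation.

Vance: $991,680; Tam: $2,374,170; Chaudhri: $2,415,400

Capital contributed total 242,383; profit-interest units total 31.
Composite weights (70% capital contributed + 30% profit-interest units): Vance 0.1715; Tam 0.4107; Chaudhri 0.4178.
Unrounded shares: Vance 991,683.41; Tam 2,374,170.45; Chaudhri 2,415,396.14.
Rounded to nearest $10: Vance $991,680; Tam $2,374,170; Chaudhri $2,415,400. Sum = $5,781,250.
Sum already equals the total — no adjustment.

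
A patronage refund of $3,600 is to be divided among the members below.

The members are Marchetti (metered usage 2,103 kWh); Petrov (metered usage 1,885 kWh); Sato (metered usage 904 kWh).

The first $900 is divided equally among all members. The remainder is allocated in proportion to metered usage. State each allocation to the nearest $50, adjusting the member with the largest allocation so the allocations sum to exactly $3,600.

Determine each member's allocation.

Marchetti: $1,450 · Petrov: $1,350 · Sato: $800

First tranche $900 split equally: $300 each.
Remainder $2,700 by metered usage (total 4,892): Marchetti 1,160.69 → $1,150; Petrov 1,040.37 → $1,050; Sato 498.94 → $500.
Totals: Marchetti $300 + $1,150 = $1,450; Petrov $300 + $1,050 = $1,350; Sato $300 + $500 = $800.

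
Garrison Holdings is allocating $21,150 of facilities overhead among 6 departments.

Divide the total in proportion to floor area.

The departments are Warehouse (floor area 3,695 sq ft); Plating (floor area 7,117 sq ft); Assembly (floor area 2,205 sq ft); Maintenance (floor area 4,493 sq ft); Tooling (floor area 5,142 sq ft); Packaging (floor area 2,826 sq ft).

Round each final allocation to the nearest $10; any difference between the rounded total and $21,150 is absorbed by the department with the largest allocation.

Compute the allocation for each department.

Warehouse: $3,070; Plating: $5,900; Assembly: $1,830; Maintenance: $3,730; Tooling: $4,270; Packaging: $2,350

Combined floor area = 25,478.
Unrounded shares: Warehouse 3,695/25,478 × $21,150 = 3,067.32; Plating 7,117/25,478 × $21,150 = 5,908.02; Assembly 2,205/25,478 × $21,150 = 1,830.43; Maintenance 4,493/25,478 × $21,150 = 3,729.76; Tooling 5,142/25,478 × $21,150 = 4,268.52; Packaging 2,826/25,478 × $21,150 = 2,345.94.
At nearest $10: Warehouse $3,070; Plating $5,910; Assembly $1,830; Maintenance $3,730; Tooling $4,270; Packaging $2,350. Sum = $21,160.
Difference $21,150 − $21,160 = −$10 applied to largest allocation (Plating): Plating becomes $5,900.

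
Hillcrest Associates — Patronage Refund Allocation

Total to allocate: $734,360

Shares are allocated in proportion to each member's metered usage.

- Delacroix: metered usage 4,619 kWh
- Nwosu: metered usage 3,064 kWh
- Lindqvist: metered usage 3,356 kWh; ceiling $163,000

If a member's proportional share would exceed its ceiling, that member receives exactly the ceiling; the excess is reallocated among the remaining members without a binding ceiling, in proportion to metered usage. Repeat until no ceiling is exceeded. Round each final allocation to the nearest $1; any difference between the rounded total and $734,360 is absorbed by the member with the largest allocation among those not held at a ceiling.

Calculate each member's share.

Total metered usage = 11,039.
Unconstrained shares: Delacroix 307,275.01; Nwosu 203,829.97; Lindqvist 223,255.02.
Cap binds for Lindqvist ($163,000); residual $571,360 reallocated over remaining metered usage 7,683.
Shares after redistribution: Delacroix 343,500.17 → $343,500; Nwosu 227,859.83 → $227,860.

Delacroix: $343,500 · Nwosu: $227,860 · Lindqvist: $163,000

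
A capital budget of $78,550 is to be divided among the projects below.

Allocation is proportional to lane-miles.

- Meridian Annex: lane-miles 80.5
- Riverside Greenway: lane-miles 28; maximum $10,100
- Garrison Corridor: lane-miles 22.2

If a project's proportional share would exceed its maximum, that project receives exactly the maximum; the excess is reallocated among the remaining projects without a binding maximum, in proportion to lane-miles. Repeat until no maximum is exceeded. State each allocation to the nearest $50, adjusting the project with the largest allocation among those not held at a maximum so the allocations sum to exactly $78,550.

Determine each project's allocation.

Lane-miles total: 130.7.
Unconstrained shares: Meridian Annex 48,380.07; Riverside Greenway 16,827.85; Garrison Corridor 13,342.08.
Held at cap: Riverside Greenway ($10,100); balance $68,450 reallocated over remaining lane-miles 102.7.
Redistributed shares: Meridian Annex 53,653.60 → $53,650; Garrison Corridor 14,796.40 → $14,800.

Meridian Annex: $53,650 | Riverside Greenway: $10,100 | Garrison Corridor: $14,800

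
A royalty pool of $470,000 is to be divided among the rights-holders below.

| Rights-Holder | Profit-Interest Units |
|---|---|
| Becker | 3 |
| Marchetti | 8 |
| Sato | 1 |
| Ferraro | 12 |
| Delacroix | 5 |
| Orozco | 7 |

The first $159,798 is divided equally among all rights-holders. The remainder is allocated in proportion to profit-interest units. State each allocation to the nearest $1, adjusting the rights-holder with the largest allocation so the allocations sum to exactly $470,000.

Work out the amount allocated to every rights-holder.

First tranche $159,798 split equally: $26,633 each.
Remainder $310,202 by profit-interest units (total 36): Becker 25,850.17 → $25,850; Marchetti 68,933.78 → $68,934; Sato 8,616.72 → $8,617; Ferraro 103,400.67 → $103,401; Delacroix 43,083.61 → $43,084; Orozco 60,317.06 → $60,317.
Rounding difference −$1 on remainder applied to Ferraro.
Totals: Becker $26,633 + $25,850 = $52,483; Marchetti $26,633 + $68,934 = $95,567; Sato $26,633 + $8,617 = $35,250; Ferraro $26,633 + $103,400 = $130,033; Delacroix $26,633 + $43,084 = $69,717; Orozco $26,633 + $60,317 = $86,950.

Becker: $52,483 | Marchetti: $95,567 | Sato: $35,250 | Ferraro: $130,033 | Delacroix: $69,717 | Orozco: $86,950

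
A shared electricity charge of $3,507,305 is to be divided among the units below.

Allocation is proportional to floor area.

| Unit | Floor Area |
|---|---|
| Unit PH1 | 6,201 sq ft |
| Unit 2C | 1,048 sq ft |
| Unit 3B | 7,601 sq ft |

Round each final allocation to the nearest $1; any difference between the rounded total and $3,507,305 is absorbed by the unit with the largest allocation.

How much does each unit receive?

Unit PH1: $1,464,566 | Unit 2C: $247,519 | Unit 3B: $1,795,220

Sum of floor area: 14,850.
Pro-rata amounts: Unit PH1 6,201/14,850 × $3,507,305 = 1,464,565.54; Unit 2C 1,048/14,850 × $3,507,305 = 247,518.90; Unit 3B 7,601/14,850 × $3,507,305 = 1,795,220.56.
Rounded to nearest $1: Unit PH1 $1,464,566; Unit 2C $247,519; Unit 3B $1,795,221. Sum = $3,507,306.
Difference $3,507,305 − $3,507,306 = −$1 applied to largest allocation (Unit 3B): Unit 3B becomes $1,795,220.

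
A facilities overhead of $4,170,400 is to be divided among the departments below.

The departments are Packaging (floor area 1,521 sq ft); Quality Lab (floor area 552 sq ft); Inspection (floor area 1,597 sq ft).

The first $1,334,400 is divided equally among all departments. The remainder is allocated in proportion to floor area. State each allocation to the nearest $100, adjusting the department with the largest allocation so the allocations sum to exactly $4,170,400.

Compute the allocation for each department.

Equal tier: $1,334,400 ÷ 3 = $444,800 apiece.
Remainder $2,836,000 by floor area (total 3,670): Packaging 1,175,355.86 → $1,175,400; Quality Lab 426,559.13 → $426,600; Inspection 1,234,085.01 → $1,234,100.
Rounding difference −$100 on remainder applied to Inspection.
Totals: Packaging $444,800 + $1,175,400 = $1,620,200; Quality Lab $444,800 + $426,600 = $871,400; Inspection $444,800 + $1,234,000 = $1,678,800.

Packaging: $1,620,200 · Quality Lab: $871,400 · Inspection: $1,678,800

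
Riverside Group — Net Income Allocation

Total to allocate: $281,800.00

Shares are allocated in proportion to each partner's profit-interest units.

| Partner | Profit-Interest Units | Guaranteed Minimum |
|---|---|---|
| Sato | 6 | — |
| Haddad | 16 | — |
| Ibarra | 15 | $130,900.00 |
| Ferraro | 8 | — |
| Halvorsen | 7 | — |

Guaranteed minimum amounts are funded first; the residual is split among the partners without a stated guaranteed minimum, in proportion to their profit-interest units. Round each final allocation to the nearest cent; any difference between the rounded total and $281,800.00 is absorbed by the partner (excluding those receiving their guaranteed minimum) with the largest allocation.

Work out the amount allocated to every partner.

Sato: $24,470.27 · Haddad: $65,254.05 · Ibarra: $130,900.00 · Ferraro: $32,627.03 · Halvorsen: $28,548.65

Minimums first: Ibarra $130,900.00. Balance $150,900.00.
Balance split over remaining profit-interest units 37: Sato 24,470.2703 → $24,470.27; Haddad 65,254.0541 → $65,254.05; Ferraro 32,627.0270 → $32,627.03; Halvorsen 28,548.6486 → $28,548.65.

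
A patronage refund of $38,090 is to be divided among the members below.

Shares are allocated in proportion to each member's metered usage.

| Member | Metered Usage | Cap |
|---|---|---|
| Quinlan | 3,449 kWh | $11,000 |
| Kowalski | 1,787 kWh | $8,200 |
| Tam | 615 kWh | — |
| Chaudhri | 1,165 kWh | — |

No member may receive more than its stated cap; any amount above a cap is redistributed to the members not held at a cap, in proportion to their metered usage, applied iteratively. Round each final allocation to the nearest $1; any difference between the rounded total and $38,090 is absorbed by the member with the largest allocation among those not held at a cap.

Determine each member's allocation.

Quinlan: $11,000 | Kowalski: $8,200 | Tam: $6,527 | Chaudhri: $12,363

Metered usage total: 7,016.
Unconstrained shares: Quinlan 18,724.69; Kowalski 9,701.66; Tam 3,338.85; Chaudhri 6,324.81.
Capped: Quinlan ($11,000), Kowalski ($8,200); remaining pool $18,890 reallocated over remaining metered usage 1,780.
Remaining shares: Tam 6,526.60 → $6,527; Chaudhri 12,363.40 → $12,363.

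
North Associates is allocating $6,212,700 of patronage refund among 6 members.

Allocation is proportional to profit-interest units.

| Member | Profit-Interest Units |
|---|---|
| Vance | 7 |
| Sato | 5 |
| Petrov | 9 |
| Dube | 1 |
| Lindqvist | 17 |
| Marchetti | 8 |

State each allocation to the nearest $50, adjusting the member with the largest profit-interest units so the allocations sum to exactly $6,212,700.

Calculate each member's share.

Sum of profit-interest units: 47.
Raw shares: Vance 7/47 × $6,212,700 = 925,295.74; Sato 5/47 × $6,212,700 = 660,925.53; Petrov 9/47 × $6,212,700 = 1,189,665.96; Dube 1/47 × $6,212,700 = 132,185.11; Lindqvist 17/47 × $6,212,700 = 2,247,146.81; Marchetti 8/47 × $6,212,700 = 1,057,480.85.
Rounded to nearest $50: Vance $925,300; Sato $660,950; Petrov $1,189,650; Dube $132,200; Lindqvist $2,247,150; Marchetti $1,057,500. Sum = $6,212,750.
Difference $6,212,700 − $6,212,750 = −$50 applied to largest profit-interest units (Lindqvist): Lindqvist becomes $2,247,100.

Vance: $925,300; Sato: $660,950; Petrov: $1,189,650; Dube: $132,200; Lindqvist: $2,247,100; Marchetti: $1,057,500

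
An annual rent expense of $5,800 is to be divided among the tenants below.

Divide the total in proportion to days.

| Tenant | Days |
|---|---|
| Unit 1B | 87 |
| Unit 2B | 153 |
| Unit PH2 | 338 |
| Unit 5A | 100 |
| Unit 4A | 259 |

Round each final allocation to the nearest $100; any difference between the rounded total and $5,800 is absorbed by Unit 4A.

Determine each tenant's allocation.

Total days = 937.
Unrounded shares: Unit 1B 87/937 × $5,800 = 538.53; Unit 2B 153/937 × $5,800 = 947.07; Unit PH2 338/937 × $5,800 = 2,092.21; Unit 5A 100/937 × $5,800 = 619.00; Unit 4A 259/937 × $5,800 = 1,603.20.
At nearest $100: Unit 1B $500; Unit 2B $900; Unit PH2 $2,100; Unit 5A $600; Unit 4A $1,600. Sum = $5,700.
Difference $5,800 − $5,700 = +$100 applied to Unit 4A: Unit 4A becomes $1,700.

Unit 1B: $500 · Unit 2B: $900 · Unit PH2: $2,100 · Unit 5A: $600 · Unit 4A: $1,700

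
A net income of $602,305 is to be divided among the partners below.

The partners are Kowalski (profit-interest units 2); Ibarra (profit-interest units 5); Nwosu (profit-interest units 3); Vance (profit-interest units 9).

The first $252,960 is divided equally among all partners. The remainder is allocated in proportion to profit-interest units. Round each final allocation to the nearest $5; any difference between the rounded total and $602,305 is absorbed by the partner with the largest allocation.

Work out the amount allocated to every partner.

$252,960 shared equally gives $63,240 per partner.
Remainder $349,345 by profit-interest units (total 19): Kowalski 36,773.16 → $36,775; Ibarra 91,932.89 → $91,935; Nwosu 55,159.74 → $55,160; Vance 165,479.21 → $165,480.
Rounding difference −$5 on remainder applied to Vance.
Totals: Kowalski $63,240 + $36,775 = $100,015; Ibarra $63,240 + $91,935 = $155,175; Nwosu $63,240 + $55,160 = $118,400; Vance $63,240 + $165,475 = $228,715.

Kowalski: $100,015 · Ibarra: $155,175 · Nwosu: $118,400 · Vance: $228,715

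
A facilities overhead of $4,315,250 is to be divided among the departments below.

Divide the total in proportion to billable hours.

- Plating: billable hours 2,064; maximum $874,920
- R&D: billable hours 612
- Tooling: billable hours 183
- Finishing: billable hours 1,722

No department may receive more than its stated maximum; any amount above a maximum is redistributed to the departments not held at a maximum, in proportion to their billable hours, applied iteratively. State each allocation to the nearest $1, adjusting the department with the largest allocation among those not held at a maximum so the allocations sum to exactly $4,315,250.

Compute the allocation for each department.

Total billable hours = 4,581.
Pro-rata shares before constraints: Plating 1,944,264.57; R&D 576,497.05; Tooling 172,383.92; Finishing 1,622,104.45.
Held at cap: Plating ($874,920); balance $3,440,330 reallocated over remaining billable hours 2,517.
Redistributed shares: R&D 836,504.55 → $836,505; Tooling 250,131.26 → $250,131; Finishing 2,353,694.18 → $2,353,694.

Plating: $874,920 | R&D: $836,505 | Tooling: $250,131 | Finishing: $2,353,694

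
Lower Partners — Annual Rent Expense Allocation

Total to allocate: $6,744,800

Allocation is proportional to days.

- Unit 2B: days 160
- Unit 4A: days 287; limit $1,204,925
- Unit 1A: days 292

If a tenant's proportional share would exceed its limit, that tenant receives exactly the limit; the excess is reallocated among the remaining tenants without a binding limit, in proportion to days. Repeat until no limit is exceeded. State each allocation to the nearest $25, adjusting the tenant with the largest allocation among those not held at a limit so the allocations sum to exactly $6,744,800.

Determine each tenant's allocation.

Unit 2B: $1,961,025 | Unit 4A: $1,204,925 | Unit 1A: $3,578,850

Days total: 739.
Unconstrained shares: Unit 2B 1,460,308.53; Unit 4A 2,619,428.42; Unit 1A 2,665,063.06.
Held at cap: Unit 4A ($1,204,925); residual $5,539,875 reallocated over remaining days 452.
Remaining shares: Unit 2B 1,961,017.70 → $1,961,025; Unit 1A 3,578,857.30 → $3,578,850.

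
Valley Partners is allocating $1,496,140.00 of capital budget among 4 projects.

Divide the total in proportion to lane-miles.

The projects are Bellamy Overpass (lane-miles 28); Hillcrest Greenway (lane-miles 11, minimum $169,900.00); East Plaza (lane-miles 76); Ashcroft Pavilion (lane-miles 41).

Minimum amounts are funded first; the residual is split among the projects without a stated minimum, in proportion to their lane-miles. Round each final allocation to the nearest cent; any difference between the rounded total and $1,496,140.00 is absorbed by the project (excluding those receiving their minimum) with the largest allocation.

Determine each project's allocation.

Bellamy Overpass: $256,101.52 · Hillcrest Greenway: $169,900.00 · East Plaza: $695,132.69 · Ashcroft Pavilion: $375,005.79

Guaranteed amounts: Hillcrest Greenway $169,900.00. Remaining pool $1,326,240.00.
Remaining pool split over remaining lane-miles 145: Bellamy Overpass 256,101.5172 → $256,101.52; East Plaza 695,132.6897 → $695,132.69; Ashcroft Pavilion 375,005.7931 → $375,005.79.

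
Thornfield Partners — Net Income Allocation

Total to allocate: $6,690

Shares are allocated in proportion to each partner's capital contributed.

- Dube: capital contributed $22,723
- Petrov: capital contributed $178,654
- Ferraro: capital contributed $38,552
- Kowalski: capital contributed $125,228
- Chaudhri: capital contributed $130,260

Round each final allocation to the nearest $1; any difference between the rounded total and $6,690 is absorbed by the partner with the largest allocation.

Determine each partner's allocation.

Total capital contributed = 495,417.
Raw shares: Dube 22,723/495,417 × $6,690 = 306.85; Petrov 178,654/495,417 × $6,690 = 2,412.504; Ferraro 38,552/495,417 × $6,690 = 520.60; Kowalski 125,228/495,417 × $6,690 = 1,691.05; Chaudhri 130,260/495,417 × $6,690 = 1,759.00.
After rounding ($1): Dube $307; Petrov $2,413; Ferraro $521; Kowalski $1,691; Chaudhri $1,759. Sum = $6,691.
Difference $6,690 − $6,691 = −$1 applied to largest allocation (Petrov): Petrov becomes $2,412.

Dube: $307; Petrov: $2,412; Ferraro: $521; Kowalski: $1,691; Chaudhri: $1,759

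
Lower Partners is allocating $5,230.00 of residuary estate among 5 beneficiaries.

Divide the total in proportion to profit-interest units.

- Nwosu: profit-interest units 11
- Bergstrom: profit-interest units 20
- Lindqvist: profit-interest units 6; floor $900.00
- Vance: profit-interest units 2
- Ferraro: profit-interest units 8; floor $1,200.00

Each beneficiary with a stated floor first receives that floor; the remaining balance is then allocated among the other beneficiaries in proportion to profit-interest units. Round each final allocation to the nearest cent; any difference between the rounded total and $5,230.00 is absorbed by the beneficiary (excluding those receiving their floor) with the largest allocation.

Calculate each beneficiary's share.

Nwosu: $1,043.33; Bergstrom: $1,896.97; Lindqvist: $900.00; Vance: $189.70; Ferraro: $1,200.00

Guaranteed amounts: Lindqvist $900.00; Ferraro $1,200.00. Remaining pool $3,130.00.
Remaining pool split over remaining profit-interest units 33: Nwosu 1,043.3333 → $1,043.33; Bergstrom 1,896.9697 → $1,896.97; Vance 189.6970 → $189.70.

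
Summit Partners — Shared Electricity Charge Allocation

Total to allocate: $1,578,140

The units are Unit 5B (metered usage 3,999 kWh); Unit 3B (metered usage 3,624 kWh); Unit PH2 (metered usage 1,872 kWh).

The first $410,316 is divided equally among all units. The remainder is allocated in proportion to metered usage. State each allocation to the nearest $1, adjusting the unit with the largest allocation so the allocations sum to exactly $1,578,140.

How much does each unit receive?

Unit 5B: $628,623 | Unit 3B: $582,501 | Unit PH2: $367,016

First tranche $410,316 split equally: $136,772 each.
Remainder $1,167,824 by metered usage (total 9,495): Unit 5B 491,851.31 → $491,851; Unit 3B 445,728.72 → $445,729; Unit PH2 230,243.97 → $230,244.
Totals: Unit 5B $136,772 + $491,851 = $628,623; Unit 3B $136,772 + $445,729 = $582,501; Unit PH2 $136,772 + $230,244 = $367,016.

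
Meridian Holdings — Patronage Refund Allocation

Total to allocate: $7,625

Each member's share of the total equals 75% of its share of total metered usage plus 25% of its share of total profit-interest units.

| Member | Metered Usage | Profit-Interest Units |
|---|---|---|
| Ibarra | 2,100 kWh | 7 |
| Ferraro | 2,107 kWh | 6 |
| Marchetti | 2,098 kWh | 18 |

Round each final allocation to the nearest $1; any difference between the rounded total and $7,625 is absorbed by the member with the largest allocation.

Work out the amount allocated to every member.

Metered usage total 6,305; profit-interest units total 31.
Composite weights (75% metered usage + 25% profit-interest units): Ibarra 0.3063; Ferraro 0.2990; Marchetti 0.3947.
Raw shares: Ibarra 2,335.18; Ferraro 2,280.04; Marchetti 3,009.78.
After rounding ($1): Ibarra $2,335; Ferraro $2,280; Marchetti $3,010. Sum = $7,625.
No rounding difference to absorb.

Ibarra: $2,335 · Ferraro: $2,280 · Marchetti: $3,010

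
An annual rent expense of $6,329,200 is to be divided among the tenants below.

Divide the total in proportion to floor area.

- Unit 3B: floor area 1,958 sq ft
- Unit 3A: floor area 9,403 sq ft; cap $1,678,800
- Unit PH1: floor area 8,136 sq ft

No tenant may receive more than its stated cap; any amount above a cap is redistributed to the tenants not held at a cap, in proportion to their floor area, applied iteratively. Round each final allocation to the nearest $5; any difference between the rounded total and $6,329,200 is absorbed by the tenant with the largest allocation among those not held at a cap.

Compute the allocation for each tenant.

Sum of floor area: 19,497.
Unconstrained shares: Unit 3B 635,614.38; Unit 3A 3,052,442.30; Unit PH1 2,641,143.31.
Cap binds for Unit 3A ($1,678,800); remaining pool $4,650,400 reallocated over remaining floor area 10,094.
Redistributed shares: Unit 3B 902,068.87 → $902,070; Unit PH1 3,748,331.13 → $3,748,330.

Unit 3B: $902,070 · Unit 3A: $1,678,800 · Unit PH1: $3,748,330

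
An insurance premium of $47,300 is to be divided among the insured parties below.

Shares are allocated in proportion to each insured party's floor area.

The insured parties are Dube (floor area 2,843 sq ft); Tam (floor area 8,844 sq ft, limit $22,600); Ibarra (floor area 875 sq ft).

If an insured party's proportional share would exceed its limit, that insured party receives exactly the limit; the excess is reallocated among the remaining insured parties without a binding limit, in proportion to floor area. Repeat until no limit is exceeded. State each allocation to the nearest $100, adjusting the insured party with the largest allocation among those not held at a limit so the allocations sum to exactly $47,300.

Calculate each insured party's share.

Total floor area = 12,562.
Proportional shares (ignoring caps): Dube 10,704.82; Tam 33,300.53; Ibarra 3,294.66.
Held at cap: Tam ($22,600); balance $24,700 reallocated over remaining floor area 3,718.
Shares after redistribution: Dube 18,887.06 → $18,900; Ibarra 5,812.94 → $5,800.

Dube: $18,900 · Tam: $22,600 · Ibarra: $5,800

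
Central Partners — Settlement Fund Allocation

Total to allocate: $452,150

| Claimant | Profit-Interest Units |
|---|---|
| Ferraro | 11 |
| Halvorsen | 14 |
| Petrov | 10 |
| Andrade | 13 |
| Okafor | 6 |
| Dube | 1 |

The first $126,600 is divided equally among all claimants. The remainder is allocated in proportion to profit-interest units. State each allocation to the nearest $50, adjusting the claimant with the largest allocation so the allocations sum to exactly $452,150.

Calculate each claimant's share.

Equal tier: $126,600 ÷ 6 = $21,100 apiece.
Remainder $325,550 by profit-interest units (total 55): Ferraro 65,110.00 → $65,100; Halvorsen 82,867.27 → $82,850; Petrov 59,190.91 → $59,200; Andrade 76,948.18 → $76,950; Okafor 35,514.55 → $35,500; Dube 5,919.09 → $5,900.
Rounding difference +$50 on remainder applied to Halvorsen.
Totals: Ferraro $21,100 + $65,100 = $86,200; Halvorsen $21,100 + $82,900 = $104,000; Petrov $21,100 + $59,200 = $80,300; Andrade $21,100 + $76,950 = $98,050; Okafor $21,100 + $35,500 = $56,600; Dube $21,100 + $5,900 = $27,000.

Ferraro: $86,200 · Halvorsen: $104,000 · Petrov: $80,300 · Andrade: $98,050 · Okafor: $56,600 · Dube: $27,000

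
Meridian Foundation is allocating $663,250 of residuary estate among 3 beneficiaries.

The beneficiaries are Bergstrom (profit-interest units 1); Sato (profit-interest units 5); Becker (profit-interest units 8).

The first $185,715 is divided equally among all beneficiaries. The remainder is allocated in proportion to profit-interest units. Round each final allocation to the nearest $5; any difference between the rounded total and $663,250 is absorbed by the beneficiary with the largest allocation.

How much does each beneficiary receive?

Equal tier: $185,715 ÷ 3 = $61,905 apiece.
Remainder $477,535 by profit-interest units (total 14): Bergstrom 34,109.64 → $34,110; Sato 170,548.21 → $170,550; Becker 272,877.14 → $272,875.
Totals: Bergstrom $61,905 + $34,110 = $96,015; Sato $61,905 + $170,550 = $232,455; Becker $61,905 + $272,875 = $334,780.

Bergstrom: $96,015 · Sato: $232,455 · Becker: $334,780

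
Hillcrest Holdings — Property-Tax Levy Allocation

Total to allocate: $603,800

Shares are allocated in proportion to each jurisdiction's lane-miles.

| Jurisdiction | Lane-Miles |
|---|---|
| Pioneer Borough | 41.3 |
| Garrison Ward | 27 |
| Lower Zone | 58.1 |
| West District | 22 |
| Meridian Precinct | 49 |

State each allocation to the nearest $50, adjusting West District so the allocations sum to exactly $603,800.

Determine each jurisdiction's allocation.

Total lane-miles = 197.4.
Pro-rata amounts: Pioneer Borough 41.3/197.4 × $603,800 = 126,326.95; Garrison Ward 27/197.4 × $603,800 = 82,586.63; Lower Zone 58.1/197.4 × $603,800 = 177,714.18; West District 22/197.4 × $603,800 = 67,292.81; Meridian Precinct 49/197.4 × $603,800 = 149,879.43.
After rounding ($50): Pioneer Borough $126,350; Garrison Ward $82,600; Lower Zone $177,700; West District $67,300; Meridian Precinct $149,900. Sum = $603,850.
Difference $603,800 − $603,850 = −$50 applied to West District: West District becomes $67,250.

Pioneer Borough: $126,350 · Garrison Ward: $82,600 · Lower Zone: $177,700 · West District: $67,250 · Meridian Precinct: $149,900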